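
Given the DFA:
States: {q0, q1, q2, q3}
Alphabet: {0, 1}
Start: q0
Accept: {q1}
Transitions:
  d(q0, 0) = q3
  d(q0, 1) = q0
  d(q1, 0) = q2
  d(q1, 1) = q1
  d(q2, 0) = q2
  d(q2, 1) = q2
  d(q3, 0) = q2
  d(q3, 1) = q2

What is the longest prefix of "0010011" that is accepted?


Run the DFA, marking each prefix where the state is accepting:
  "" -> q0 [reject]
  "0" -> q3 [reject]
  "00" -> q2 [reject]
  "001" -> q2 [reject]
  "0010" -> q2 [reject]
  "00100" -> q2 [reject]
  "001001" -> q2 [reject]
  "0010011" -> q2 [reject]

No prefix is accepted


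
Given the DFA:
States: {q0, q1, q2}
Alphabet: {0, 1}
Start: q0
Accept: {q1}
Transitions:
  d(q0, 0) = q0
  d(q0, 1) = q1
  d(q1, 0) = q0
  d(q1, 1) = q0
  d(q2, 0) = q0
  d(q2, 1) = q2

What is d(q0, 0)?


Looking up transition d(q0, 0)

q0


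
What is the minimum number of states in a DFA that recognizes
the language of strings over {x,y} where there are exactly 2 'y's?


States: count = 0, 1, ..., 2 (that's 3 states), plus a dead state for count > 2.
Total: 3 + 1 = 4. Accept = count-2 state.

4


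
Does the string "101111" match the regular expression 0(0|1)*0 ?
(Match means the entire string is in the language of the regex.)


|string| = 6; first = '1'; last = '1'

No, "101111" does not match 0(0|1)*0


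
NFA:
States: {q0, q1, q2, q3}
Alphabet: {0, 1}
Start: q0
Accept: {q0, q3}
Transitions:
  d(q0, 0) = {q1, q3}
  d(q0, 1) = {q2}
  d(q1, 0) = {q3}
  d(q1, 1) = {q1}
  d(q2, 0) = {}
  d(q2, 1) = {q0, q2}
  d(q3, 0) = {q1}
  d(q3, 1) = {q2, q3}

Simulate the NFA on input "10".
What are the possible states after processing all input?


Start: {q0}
  --1--> {q2}
  --0--> {}

{} (empty set, no valid transitions)


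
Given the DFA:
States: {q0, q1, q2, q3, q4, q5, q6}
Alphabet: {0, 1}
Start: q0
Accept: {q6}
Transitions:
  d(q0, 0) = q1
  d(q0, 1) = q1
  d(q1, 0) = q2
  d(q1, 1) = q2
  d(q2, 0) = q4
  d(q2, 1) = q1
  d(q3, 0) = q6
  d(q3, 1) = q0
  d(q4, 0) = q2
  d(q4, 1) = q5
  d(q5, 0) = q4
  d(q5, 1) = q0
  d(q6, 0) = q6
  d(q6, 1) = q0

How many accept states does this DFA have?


Accept states listed: {q6}
Counting: q6(1)

1


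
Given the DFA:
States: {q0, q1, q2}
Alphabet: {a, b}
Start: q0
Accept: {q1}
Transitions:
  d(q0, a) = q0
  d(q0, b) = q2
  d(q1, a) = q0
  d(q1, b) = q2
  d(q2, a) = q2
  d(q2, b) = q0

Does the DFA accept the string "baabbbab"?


Trace: q0 -> q2 -> q2 -> q2 -> q0 -> q2 -> q0 -> q0 -> q2
Final state: q2
Accept states: {q1}

No, rejected (final state q2 is not an accept state)


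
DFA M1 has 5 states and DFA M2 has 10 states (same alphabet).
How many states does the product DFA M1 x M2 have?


Product construction pairs every M1 state with every M2 state.
5 * 10 = 50

50


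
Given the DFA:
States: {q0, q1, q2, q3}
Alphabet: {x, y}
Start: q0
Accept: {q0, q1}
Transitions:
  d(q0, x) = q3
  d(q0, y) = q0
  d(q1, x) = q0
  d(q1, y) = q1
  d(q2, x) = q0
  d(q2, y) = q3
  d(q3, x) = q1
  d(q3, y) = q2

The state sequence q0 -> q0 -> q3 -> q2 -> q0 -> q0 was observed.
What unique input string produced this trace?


Trace back each transition to find the symbol:
  q0 --[y]--> q0
  q0 --[x]--> q3
  q3 --[y]--> q2
  q2 --[x]--> q0
  q0 --[y]--> q0

"yxyxy"


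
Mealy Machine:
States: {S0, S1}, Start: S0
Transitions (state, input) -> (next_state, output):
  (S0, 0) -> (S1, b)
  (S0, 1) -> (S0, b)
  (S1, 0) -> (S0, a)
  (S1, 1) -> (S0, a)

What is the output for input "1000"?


Step-by-step:
  (S0, 1) -> (S0, b)
  (S0, 0) -> (S1, b)
  (S1, 0) -> (S0, a)
  (S0, 0) -> (S1, b)

"bbab"


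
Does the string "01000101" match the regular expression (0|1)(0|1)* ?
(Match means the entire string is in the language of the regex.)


|string| = 8; first = '0'; last = '1'

Yes, "01000101" matches (0|1)(0|1)*


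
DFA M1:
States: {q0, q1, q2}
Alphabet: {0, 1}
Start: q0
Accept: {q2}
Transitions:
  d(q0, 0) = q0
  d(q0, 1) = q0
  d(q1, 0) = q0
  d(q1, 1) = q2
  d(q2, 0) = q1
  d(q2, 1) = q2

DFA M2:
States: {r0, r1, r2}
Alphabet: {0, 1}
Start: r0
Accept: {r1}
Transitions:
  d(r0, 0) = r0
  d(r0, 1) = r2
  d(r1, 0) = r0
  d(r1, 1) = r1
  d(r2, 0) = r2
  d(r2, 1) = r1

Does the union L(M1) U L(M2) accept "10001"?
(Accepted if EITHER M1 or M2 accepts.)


M1: final=q0 accepted=False
M2: final=r1 accepted=True

Yes, union accepts


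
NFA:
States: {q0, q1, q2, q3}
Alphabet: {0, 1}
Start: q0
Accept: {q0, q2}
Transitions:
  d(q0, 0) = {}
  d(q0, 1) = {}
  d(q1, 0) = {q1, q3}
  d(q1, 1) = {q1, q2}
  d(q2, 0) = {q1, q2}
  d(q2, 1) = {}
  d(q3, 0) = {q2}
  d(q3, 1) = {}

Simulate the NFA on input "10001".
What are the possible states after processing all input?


Start: {q0}
  --1--> {}
  --0--> {}
  --0--> {}
  --0--> {}
  --1--> {}

{} (empty set, no valid transitions)


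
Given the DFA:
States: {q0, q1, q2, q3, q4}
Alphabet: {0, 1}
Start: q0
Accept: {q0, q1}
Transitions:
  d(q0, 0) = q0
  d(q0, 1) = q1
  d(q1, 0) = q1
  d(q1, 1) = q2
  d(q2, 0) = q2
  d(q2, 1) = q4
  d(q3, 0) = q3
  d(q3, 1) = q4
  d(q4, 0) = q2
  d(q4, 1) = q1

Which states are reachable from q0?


BFS from q0:
  layer 0: {q0}
  layer 1: {q1}
  layer 2: {q2}
  layer 3: {q4}

{q0, q1, q2, q4}


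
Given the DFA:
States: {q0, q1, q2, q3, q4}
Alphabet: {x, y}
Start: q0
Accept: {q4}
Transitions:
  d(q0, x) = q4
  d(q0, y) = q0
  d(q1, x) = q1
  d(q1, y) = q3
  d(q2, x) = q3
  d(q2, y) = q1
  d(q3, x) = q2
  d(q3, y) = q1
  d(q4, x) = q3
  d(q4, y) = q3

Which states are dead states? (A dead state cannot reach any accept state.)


Forward reachability from each state:
  q0 -> reaches accept state q4 (live)
  q1 -> reaches {q1, q2, q3}, no accept state (dead)
  q2 -> reaches {q1, q2, q3}, no accept state (dead)
  q3 -> reaches {q1, q2, q3}, no accept state (dead)
  q4 -> reaches accept state q4 (live)

{q1, q2, q3}


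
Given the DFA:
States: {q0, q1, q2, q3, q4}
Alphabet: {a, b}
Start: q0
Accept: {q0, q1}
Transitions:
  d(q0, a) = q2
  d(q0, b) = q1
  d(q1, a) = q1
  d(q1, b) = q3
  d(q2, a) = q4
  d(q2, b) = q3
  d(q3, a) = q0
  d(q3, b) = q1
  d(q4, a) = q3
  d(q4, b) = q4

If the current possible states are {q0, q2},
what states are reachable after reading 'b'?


Apply transition on 'b' from each current state:
  d(q0, b) = q1
  d(q2, b) = q3

{q1, q3}


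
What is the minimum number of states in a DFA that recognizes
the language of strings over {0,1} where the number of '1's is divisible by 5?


States track (count of '1') mod 5.
Need 5 states: one per remainder 0..4; accept = remainder 0.

5


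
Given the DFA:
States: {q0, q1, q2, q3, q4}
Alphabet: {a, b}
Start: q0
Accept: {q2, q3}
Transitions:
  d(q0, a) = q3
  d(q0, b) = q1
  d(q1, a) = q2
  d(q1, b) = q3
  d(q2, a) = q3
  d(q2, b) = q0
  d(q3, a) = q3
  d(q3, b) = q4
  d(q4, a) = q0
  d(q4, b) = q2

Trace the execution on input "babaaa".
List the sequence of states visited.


Input: babaaa
d(q0, b) = q1
d(q1, a) = q2
d(q2, b) = q0
d(q0, a) = q3
d(q3, a) = q3
d(q3, a) = q3


q0 -> q1 -> q2 -> q0 -> q3 -> q3 -> q3


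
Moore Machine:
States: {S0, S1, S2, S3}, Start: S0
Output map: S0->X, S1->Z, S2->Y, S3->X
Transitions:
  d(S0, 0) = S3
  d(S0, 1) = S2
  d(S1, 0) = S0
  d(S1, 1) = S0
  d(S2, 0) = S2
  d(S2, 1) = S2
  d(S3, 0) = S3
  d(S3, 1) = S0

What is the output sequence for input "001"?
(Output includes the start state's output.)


Start: S0 (output X)
  --0--> S3 (output X)
  --0--> S3 (output X)
  --1--> S0 (output X)

"XXXX"


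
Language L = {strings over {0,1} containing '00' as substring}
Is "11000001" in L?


'00' occurs at index 2

Yes, "11000001" is in L


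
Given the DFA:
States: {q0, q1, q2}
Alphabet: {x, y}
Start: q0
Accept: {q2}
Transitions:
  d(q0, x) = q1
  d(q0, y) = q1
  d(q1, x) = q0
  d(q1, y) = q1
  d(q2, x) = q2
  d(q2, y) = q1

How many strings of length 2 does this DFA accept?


Enumerating all length-2 strings:
  "xx" -> q0 [reject]
  "xy" -> q1 [reject]
  "yx" -> q0 [reject]
  "yy" -> q1 [reject]

0 out of 4


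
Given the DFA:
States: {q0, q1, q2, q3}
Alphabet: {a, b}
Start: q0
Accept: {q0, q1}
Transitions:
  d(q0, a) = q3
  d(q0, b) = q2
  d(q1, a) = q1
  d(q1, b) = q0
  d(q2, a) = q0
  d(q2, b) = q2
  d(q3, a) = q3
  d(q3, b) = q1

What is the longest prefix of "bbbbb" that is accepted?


Run the DFA, marking each prefix where the state is accepting:
  "" -> q0 [accept]
  "b" -> q2 [reject]
  "bb" -> q2 [reject]
  "bbb" -> q2 [reject]
  "bbbb" -> q2 [reject]
  "bbbbb" -> q2 [reject]

""


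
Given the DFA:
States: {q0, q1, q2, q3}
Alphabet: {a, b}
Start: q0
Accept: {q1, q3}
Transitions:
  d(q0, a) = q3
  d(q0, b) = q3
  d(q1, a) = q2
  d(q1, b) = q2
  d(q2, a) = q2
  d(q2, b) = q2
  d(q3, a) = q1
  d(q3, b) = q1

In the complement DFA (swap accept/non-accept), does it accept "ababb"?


Trace: q0 -> q3 -> q1 -> q2 -> q2 -> q2
Final: q2
Original accept: {q1, q3}
Complement: q2 is not in original accept

Yes, complement accepts (original rejects)


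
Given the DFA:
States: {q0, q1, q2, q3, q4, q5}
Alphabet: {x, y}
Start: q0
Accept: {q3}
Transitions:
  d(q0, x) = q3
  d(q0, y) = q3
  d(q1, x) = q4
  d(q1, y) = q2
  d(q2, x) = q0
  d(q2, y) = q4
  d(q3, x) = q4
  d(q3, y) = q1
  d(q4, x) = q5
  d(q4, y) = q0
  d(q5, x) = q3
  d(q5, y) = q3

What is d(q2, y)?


Looking up transition d(q2, y)

q4


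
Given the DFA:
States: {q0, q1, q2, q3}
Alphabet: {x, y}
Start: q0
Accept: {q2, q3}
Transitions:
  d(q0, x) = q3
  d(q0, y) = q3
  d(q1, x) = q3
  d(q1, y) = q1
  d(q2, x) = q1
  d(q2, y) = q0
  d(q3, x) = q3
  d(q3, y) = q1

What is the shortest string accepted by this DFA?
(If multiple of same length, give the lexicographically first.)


BFS by string length (lex-first path to each state shown):
  len 0: q0<-""
  len 1: q3<-"x"
Found accept state at length 1.

"x"


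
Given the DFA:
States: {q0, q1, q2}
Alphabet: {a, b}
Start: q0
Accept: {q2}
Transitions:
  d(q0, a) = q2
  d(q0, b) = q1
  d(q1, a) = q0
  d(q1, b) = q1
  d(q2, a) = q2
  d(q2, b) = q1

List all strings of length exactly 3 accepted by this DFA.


All strings of length 3: 8 total
Accepted: 2

"aaa", "baa"


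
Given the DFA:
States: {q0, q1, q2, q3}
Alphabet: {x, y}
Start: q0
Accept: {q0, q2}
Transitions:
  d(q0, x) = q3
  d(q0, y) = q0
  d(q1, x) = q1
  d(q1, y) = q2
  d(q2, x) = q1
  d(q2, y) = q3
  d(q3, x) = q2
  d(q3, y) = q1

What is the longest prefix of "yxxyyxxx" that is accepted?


Run the DFA, marking each prefix where the state is accepting:
  "" -> q0 [accept]
  "y" -> q0 [accept]
  "yx" -> q3 [reject]
  "yxx" -> q2 [accept]
  "yxxy" -> q3 [reject]
  "yxxyy" -> q1 [reject]
  "yxxyyx" -> q1 [reject]
  "yxxyyxx" -> q1 [reject]
  "yxxyyxxx" -> q1 [reject]

"yxx"


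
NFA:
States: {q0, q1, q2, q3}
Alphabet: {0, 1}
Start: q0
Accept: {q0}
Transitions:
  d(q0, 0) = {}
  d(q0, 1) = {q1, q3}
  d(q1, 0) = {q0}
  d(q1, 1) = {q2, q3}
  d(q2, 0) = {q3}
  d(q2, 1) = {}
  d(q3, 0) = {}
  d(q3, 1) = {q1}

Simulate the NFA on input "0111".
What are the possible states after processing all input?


Start: {q0}
  --0--> {}
  --1--> {}
  --1--> {}
  --1--> {}

{} (empty set, no valid transitions)


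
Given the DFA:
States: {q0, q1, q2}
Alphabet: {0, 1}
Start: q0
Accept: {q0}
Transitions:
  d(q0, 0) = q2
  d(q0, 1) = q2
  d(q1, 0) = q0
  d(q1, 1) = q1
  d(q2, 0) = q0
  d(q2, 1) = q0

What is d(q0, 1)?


Looking up transition d(q0, 1)

q2


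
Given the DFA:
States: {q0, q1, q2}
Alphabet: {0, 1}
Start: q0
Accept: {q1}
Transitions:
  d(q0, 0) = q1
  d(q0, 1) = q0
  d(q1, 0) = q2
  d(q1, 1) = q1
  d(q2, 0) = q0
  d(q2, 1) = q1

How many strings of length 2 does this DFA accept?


Enumerating all length-2 strings:
  "00" -> q2 [reject]
  "01" -> q1 [accept]
  "10" -> q1 [accept]
  "11" -> q0 [reject]

2 out of 4


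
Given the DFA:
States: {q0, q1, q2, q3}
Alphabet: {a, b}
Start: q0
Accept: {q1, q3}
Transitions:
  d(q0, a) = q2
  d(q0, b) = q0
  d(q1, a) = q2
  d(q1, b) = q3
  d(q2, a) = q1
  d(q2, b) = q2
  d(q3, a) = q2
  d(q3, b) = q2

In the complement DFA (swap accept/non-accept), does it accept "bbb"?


Trace: q0 -> q0 -> q0 -> q0
Final: q0
Original accept: {q1, q3}
Complement: q0 is not in original accept

Yes, complement accepts (original rejects)


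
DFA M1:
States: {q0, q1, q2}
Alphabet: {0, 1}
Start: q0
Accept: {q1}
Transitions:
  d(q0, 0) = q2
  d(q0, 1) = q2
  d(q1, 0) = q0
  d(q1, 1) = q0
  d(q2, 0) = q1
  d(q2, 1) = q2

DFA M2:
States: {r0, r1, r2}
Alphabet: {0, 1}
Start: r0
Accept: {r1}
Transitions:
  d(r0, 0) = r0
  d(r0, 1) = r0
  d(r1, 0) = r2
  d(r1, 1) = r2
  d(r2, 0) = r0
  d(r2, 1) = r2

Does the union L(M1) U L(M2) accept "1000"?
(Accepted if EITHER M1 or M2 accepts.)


M1: final=q2 accepted=False
M2: final=r0 accepted=False

No, union rejects (neither accepts)


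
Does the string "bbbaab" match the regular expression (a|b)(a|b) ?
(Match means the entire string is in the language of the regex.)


|string| = 6; first = 'b'; last = 'b'

No, "bbbaab" does not match (a|b)(a|b)


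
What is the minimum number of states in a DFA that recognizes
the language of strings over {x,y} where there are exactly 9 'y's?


States: count = 0, 1, ..., 9 (that's 10 states), plus a dead state for count > 9.
Total: 10 + 1 = 11. Accept = count-9 state.

11


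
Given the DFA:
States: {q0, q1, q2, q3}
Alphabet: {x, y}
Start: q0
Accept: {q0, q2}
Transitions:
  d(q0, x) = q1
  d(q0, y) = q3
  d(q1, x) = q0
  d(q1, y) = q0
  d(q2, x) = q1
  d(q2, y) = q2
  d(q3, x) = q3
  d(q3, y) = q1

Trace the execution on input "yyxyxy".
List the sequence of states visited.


Input: yyxyxy
d(q0, y) = q3
d(q3, y) = q1
d(q1, x) = q0
d(q0, y) = q3
d(q3, x) = q3
d(q3, y) = q1


q0 -> q3 -> q1 -> q0 -> q3 -> q3 -> q1


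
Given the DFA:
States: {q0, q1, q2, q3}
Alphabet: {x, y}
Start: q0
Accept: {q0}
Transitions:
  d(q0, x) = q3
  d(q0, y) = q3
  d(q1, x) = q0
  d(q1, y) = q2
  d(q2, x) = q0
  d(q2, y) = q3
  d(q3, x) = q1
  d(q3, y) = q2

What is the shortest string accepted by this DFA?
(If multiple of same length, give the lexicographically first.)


BFS by string length (lex-first path to each state shown):
  len 0: q0<-""
Found accept state at length 0.

"" (empty string)


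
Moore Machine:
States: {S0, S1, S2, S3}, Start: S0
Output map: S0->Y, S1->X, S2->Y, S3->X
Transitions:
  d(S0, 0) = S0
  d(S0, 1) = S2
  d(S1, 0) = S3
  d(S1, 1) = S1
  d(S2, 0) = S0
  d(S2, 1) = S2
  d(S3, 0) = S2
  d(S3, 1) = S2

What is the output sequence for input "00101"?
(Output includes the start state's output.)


Start: S0 (output Y)
  --0--> S0 (output Y)
  --0--> S0 (output Y)
  --1--> S2 (output Y)
  --0--> S0 (output Y)
  --1--> S2 (output Y)

"YYYYYY"


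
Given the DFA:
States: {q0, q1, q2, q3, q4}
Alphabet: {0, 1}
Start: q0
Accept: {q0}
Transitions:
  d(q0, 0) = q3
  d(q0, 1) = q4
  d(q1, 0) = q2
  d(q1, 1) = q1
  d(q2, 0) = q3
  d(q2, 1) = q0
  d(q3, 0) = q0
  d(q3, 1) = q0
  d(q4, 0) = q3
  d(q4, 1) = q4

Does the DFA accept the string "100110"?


Trace: q0 -> q4 -> q3 -> q0 -> q4 -> q4 -> q3
Final state: q3
Accept states: {q0}

No, rejected (final state q3 is not an accept state)


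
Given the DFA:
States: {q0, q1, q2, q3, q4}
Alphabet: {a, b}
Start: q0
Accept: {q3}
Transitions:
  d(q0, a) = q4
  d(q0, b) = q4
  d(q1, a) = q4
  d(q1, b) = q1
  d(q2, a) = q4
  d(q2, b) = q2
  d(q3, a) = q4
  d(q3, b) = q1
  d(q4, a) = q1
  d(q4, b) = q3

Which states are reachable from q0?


BFS from q0:
  layer 0: {q0}
  layer 1: {q4}
  layer 2: {q1, q3}

{q0, q1, q3, q4}


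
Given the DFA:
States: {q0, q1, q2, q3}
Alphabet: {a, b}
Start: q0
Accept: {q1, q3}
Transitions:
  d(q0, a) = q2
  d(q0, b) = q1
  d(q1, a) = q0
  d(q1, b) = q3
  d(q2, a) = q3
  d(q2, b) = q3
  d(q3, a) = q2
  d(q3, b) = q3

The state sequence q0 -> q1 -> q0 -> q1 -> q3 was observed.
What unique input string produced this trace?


Trace back each transition to find the symbol:
  q0 --[b]--> q1
  q1 --[a]--> q0
  q0 --[b]--> q1
  q1 --[b]--> q3

"babb"


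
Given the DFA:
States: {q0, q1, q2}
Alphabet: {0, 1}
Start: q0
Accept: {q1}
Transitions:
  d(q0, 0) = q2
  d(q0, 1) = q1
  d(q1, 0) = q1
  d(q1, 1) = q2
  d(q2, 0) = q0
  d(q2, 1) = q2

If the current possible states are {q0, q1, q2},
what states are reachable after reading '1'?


Apply transition on '1' from each current state:
  d(q0, 1) = q1
  d(q1, 1) = q2
  d(q2, 1) = q2

{q1, q2}


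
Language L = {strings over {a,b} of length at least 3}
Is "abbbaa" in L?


length = 6

Yes, "abbbaa" is in L


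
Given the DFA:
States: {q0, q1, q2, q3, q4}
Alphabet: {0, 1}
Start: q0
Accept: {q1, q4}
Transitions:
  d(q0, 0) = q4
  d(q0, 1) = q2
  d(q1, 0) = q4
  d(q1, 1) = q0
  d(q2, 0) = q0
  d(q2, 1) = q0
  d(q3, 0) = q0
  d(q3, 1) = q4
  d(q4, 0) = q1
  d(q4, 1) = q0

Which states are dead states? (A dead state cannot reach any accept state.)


Forward reachability from each state:
  q0 -> reaches accept state q1 (live)
  q1 -> reaches accept state q1 (live)
  q2 -> reaches accept state q1 (live)
  q3 -> reaches accept state q1 (live)
  q4 -> reaches accept state q1 (live)

None (all states can reach an accept state)


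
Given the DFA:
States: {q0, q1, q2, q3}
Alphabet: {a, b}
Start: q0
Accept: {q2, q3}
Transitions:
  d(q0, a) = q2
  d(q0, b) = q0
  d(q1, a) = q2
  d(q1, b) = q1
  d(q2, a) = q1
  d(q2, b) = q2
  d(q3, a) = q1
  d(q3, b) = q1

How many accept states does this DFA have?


Accept states listed: {q2, q3}
Counting: q2(1) q3(2)

2


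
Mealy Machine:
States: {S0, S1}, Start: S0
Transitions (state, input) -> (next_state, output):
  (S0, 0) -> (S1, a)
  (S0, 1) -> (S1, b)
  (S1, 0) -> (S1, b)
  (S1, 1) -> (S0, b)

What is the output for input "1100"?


Step-by-step:
  (S0, 1) -> (S1, b)
  (S1, 1) -> (S0, b)
  (S0, 0) -> (S1, a)
  (S1, 0) -> (S1, b)

"bbab"


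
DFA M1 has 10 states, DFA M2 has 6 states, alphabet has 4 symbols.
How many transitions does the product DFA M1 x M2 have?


Product DFA has 10 * 6 = 60 states.
Each has 4 transitions: 60 * 4 = 240

240


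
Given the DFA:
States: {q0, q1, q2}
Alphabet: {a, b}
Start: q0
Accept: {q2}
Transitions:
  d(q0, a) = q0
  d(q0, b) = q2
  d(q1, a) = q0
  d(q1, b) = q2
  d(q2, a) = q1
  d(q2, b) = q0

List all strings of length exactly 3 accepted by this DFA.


All strings of length 3: 8 total
Accepted: 3

"aab", "bab", "bbb"


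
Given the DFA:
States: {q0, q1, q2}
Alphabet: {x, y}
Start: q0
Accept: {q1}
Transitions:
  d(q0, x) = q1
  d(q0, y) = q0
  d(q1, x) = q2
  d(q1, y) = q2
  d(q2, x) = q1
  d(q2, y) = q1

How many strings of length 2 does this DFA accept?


Enumerating all length-2 strings:
  "xx" -> q2 [reject]
  "xy" -> q2 [reject]
  "yx" -> q1 [accept]
  "yy" -> q0 [reject]

1 out of 4


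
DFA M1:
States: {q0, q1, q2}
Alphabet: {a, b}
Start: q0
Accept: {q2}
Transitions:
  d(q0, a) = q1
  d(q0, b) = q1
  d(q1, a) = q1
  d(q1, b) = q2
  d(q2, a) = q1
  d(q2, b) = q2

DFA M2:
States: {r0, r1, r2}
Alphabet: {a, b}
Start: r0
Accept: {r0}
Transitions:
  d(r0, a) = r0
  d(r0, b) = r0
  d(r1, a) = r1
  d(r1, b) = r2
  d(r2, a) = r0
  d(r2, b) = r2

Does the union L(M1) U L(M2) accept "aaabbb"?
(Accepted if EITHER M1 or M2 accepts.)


M1: final=q2 accepted=True
M2: final=r0 accepted=True

Yes, union accepts


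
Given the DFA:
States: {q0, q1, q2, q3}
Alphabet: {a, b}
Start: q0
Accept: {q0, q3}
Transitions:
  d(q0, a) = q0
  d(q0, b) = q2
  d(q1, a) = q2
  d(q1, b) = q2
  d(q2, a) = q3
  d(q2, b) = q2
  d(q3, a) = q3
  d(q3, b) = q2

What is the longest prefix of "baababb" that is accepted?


Run the DFA, marking each prefix where the state is accepting:
  "" -> q0 [accept]
  "b" -> q2 [reject]
  "ba" -> q3 [accept]
  "baa" -> q3 [accept]
  "baab" -> q2 [reject]
  "baaba" -> q3 [accept]
  "baabab" -> q2 [reject]
  "baababb" -> q2 [reject]

"baaba"


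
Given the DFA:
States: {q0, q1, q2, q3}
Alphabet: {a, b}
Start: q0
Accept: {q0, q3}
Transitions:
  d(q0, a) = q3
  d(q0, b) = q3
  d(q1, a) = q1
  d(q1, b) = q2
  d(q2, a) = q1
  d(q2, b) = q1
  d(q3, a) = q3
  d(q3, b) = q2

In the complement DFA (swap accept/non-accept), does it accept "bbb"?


Trace: q0 -> q3 -> q2 -> q1
Final: q1
Original accept: {q0, q3}
Complement: q1 is not in original accept

Yes, complement accepts (original rejects)


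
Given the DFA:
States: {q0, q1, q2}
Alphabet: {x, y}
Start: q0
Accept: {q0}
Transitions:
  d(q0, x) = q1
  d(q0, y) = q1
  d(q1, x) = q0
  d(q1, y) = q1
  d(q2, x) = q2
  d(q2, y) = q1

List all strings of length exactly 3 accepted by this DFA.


All strings of length 3: 8 total
Accepted: 2

"xyx", "yyx"


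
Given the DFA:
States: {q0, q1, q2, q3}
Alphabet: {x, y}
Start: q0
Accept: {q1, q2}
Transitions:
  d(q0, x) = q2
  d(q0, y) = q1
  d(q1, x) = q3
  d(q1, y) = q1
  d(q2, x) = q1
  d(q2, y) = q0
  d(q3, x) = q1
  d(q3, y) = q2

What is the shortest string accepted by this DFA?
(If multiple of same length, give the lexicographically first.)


BFS by string length (lex-first path to each state shown):
  len 0: q0<-""
  len 1: q1<-"y", q2<-"x"
Found accept state at length 1.

"x"


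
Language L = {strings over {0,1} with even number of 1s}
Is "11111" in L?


count('1') = 5; 5 mod 2 = 1

No, "11111" is not in L


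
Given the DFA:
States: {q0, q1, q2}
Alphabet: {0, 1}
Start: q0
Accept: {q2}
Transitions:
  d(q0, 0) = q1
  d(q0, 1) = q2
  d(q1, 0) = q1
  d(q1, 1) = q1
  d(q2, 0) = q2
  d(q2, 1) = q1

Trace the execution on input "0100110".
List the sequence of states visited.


Input: 0100110
d(q0, 0) = q1
d(q1, 1) = q1
d(q1, 0) = q1
d(q1, 0) = q1
d(q1, 1) = q1
d(q1, 1) = q1
d(q1, 0) = q1


q0 -> q1 -> q1 -> q1 -> q1 -> q1 -> q1 -> q1


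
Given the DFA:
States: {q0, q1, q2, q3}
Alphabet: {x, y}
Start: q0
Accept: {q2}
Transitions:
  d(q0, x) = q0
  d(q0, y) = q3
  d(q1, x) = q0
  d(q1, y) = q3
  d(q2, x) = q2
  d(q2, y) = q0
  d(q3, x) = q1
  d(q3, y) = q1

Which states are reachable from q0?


BFS from q0:
  layer 0: {q0}
  layer 1: {q3}
  layer 2: {q1}

{q0, q1, q3}


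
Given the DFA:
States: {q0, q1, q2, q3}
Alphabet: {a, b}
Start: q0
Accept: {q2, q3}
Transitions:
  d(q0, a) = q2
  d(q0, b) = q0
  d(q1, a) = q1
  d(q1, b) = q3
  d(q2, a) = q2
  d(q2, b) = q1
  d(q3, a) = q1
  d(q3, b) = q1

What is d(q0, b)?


Looking up transition d(q0, b)

q0


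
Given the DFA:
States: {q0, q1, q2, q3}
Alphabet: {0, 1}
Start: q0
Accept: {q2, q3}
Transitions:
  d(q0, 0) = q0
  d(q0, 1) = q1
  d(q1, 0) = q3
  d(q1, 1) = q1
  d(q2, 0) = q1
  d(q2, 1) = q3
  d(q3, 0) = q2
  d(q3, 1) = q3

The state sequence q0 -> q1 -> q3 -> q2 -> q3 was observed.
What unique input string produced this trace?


Trace back each transition to find the symbol:
  q0 --[1]--> q1
  q1 --[0]--> q3
  q3 --[0]--> q2
  q2 --[1]--> q3

"1001"


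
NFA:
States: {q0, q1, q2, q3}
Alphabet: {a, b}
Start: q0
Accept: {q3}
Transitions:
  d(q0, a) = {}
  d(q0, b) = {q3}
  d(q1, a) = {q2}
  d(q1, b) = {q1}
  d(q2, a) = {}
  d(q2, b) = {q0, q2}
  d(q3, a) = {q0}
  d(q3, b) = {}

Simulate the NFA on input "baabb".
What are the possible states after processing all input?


Start: {q0}
  --b--> {q3}
  --a--> {q0}
  --a--> {}
  --b--> {}
  --b--> {}

{} (empty set, no valid transitions)


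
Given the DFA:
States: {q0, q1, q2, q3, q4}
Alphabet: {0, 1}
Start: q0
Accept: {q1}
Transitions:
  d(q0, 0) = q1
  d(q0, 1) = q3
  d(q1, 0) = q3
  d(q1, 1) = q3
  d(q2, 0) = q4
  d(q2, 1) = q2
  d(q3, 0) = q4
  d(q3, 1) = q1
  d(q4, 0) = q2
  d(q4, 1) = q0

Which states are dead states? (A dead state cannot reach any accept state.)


Forward reachability from each state:
  q0 -> reaches accept state q1 (live)
  q1 -> reaches accept state q1 (live)
  q2 -> reaches accept state q1 (live)
  q3 -> reaches accept state q1 (live)
  q4 -> reaches accept state q1 (live)

None (all states can reach an accept state)


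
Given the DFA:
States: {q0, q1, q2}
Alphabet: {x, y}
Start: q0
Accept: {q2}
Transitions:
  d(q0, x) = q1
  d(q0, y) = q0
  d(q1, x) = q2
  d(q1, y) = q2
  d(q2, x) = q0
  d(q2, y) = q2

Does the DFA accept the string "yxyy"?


Trace: q0 -> q0 -> q1 -> q2 -> q2
Final state: q2
Accept states: {q2}

Yes, accepted (final state q2 is an accept state)


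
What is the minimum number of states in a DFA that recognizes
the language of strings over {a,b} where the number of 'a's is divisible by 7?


States track (count of 'a') mod 7.
Need 7 states: one per remainder 0..6; accept = remainder 0.

7


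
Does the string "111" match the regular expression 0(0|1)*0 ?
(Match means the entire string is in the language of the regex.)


|string| = 3; first = '1'; last = '1'

No, "111" does not match 0(0|1)*0


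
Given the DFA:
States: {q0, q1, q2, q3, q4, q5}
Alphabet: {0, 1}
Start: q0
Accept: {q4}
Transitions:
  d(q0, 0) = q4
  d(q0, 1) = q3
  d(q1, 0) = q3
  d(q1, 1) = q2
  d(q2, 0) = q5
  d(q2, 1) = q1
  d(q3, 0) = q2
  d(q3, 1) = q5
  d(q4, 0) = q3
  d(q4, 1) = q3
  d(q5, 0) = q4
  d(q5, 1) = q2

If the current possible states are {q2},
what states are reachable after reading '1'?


Apply transition on '1' from each current state:
  d(q2, 1) = q1

{q1}


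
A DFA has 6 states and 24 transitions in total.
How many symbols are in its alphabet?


Each state has exactly one transition per symbol.
|alphabet| = transitions / states = 24 / 6 = 4

4


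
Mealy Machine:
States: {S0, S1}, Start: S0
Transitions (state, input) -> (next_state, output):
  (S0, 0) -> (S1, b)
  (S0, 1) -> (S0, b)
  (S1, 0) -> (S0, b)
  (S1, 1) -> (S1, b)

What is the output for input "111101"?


Step-by-step:
  (S0, 1) -> (S0, b)
  (S0, 1) -> (S0, b)
  (S0, 1) -> (S0, b)
  (S0, 1) -> (S0, b)
  (S0, 0) -> (S1, b)
  (S1, 1) -> (S1, b)

"bbbbbb"


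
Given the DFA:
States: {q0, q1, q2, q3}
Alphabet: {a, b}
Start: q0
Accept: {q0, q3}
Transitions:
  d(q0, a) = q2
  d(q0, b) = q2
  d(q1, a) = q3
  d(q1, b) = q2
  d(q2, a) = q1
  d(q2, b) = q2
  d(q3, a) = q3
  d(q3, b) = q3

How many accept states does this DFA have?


Accept states listed: {q0, q3}
Counting: q0(1) q3(2)

2


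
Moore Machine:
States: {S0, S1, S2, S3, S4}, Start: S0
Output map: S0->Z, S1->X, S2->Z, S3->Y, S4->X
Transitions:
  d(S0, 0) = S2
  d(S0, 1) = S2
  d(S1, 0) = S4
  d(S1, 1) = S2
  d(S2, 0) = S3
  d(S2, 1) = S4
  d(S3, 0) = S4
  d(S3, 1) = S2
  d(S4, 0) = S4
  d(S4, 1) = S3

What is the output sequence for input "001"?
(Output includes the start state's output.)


Start: S0 (output Z)
  --0--> S2 (output Z)
  --0--> S3 (output Y)
  --1--> S2 (output Z)

"ZZYZ"


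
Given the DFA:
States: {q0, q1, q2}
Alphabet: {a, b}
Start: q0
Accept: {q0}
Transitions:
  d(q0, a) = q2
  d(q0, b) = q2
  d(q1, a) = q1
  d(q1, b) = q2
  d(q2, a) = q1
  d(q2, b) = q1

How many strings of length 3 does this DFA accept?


Enumerating all length-3 strings:
  "aaa" -> q1 [reject]
  "aab" -> q2 [reject]
  "aba" -> q1 [reject]
  "abb" -> q2 [reject]
  "baa" -> q1 [reject]
  "bab" -> q2 [reject]
  "bba" -> q1 [reject]
  "bbb" -> q2 [reject]

0 out of 8


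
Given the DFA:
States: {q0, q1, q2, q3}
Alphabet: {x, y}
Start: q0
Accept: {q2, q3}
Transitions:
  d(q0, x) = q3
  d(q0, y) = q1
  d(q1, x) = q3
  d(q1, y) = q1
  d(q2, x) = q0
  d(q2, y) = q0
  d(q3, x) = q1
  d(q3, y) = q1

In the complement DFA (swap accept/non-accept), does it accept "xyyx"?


Trace: q0 -> q3 -> q1 -> q1 -> q3
Final: q3
Original accept: {q2, q3}
Complement: q3 is in original accept

No, complement rejects (original accepts)


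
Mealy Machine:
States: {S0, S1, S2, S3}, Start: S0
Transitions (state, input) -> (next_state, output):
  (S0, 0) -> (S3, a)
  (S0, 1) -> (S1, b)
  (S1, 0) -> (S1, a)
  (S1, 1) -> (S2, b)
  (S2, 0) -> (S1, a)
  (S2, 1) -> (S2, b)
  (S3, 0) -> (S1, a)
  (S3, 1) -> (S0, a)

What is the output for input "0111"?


Step-by-step:
  (S0, 0) -> (S3, a)
  (S3, 1) -> (S0, a)
  (S0, 1) -> (S1, b)
  (S1, 1) -> (S2, b)

"aabb"


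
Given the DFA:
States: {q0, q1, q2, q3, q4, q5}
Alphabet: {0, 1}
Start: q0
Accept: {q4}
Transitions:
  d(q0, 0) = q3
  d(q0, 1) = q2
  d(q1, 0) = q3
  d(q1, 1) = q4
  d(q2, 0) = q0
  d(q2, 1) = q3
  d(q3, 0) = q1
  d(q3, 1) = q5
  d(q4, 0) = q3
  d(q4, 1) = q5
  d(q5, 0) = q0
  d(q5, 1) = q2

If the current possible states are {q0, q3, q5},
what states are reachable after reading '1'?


Apply transition on '1' from each current state:
  d(q0, 1) = q2
  d(q3, 1) = q5
  d(q5, 1) = q2

{q2, q5}


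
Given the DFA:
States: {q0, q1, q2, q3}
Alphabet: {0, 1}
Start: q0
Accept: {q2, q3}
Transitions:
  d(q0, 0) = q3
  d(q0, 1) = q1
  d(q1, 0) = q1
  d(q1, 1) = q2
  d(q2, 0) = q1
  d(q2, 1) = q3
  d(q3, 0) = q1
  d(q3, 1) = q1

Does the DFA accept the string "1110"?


Trace: q0 -> q1 -> q2 -> q3 -> q1
Final state: q1
Accept states: {q2, q3}

No, rejected (final state q1 is not an accept state)


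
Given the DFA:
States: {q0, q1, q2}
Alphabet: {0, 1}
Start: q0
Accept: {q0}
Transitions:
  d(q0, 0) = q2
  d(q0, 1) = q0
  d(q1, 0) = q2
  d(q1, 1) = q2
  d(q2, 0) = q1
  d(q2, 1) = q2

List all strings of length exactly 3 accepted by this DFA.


All strings of length 3: 8 total
Accepted: 1

"111"


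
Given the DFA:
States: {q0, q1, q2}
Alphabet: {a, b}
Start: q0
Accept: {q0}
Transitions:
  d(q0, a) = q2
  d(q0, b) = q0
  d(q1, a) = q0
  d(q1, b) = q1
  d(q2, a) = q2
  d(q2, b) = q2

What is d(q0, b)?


Looking up transition d(q0, b)

q0


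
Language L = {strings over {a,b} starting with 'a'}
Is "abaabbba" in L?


first symbol = 'a'

Yes, "abaabbba" is in L


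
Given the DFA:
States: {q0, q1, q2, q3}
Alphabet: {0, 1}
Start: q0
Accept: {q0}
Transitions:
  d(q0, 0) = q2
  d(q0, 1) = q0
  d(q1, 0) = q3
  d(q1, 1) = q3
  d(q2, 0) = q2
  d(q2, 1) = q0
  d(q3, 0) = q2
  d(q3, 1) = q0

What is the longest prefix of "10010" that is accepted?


Run the DFA, marking each prefix where the state is accepting:
  "" -> q0 [accept]
  "1" -> q0 [accept]
  "10" -> q2 [reject]
  "100" -> q2 [reject]
  "1001" -> q0 [accept]
  "10010" -> q2 [reject]

"1001"


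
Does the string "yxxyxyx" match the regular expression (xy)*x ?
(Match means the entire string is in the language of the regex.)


|string| = 7; first = 'y'; last = 'x'

No, "yxxyxyx" does not match (xy)*x


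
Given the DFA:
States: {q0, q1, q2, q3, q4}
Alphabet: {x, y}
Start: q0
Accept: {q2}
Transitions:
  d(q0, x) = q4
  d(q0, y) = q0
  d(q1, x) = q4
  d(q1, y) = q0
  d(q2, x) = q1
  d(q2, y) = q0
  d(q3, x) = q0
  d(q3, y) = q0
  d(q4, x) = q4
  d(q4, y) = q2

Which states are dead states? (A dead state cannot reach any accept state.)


Forward reachability from each state:
  q0 -> reaches accept state q2 (live)
  q1 -> reaches accept state q2 (live)
  q2 -> reaches accept state q2 (live)
  q3 -> reaches accept state q2 (live)
  q4 -> reaches accept state q2 (live)

None (all states can reach an accept state)


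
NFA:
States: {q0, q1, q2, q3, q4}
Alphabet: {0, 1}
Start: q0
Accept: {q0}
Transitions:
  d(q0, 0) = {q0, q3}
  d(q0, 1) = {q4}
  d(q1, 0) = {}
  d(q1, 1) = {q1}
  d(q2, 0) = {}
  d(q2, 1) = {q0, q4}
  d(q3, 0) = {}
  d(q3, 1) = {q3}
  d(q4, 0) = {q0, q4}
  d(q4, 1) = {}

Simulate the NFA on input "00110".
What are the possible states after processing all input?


Start: {q0}
  --0--> {q0, q3}
  --0--> {q0, q3}
  --1--> {q3, q4}
  --1--> {q3}
  --0--> {}

{} (empty set, no valid transitions)


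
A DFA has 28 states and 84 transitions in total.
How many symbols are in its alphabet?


Each state has exactly one transition per symbol.
|alphabet| = transitions / states = 84 / 28 = 3

3


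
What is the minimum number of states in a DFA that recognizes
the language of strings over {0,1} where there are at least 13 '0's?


States: count = 0, 1, ..., 12, and a final '>= 13' state.
Total: 13 + 1 = 14. Accept = '>= 13' state.

14


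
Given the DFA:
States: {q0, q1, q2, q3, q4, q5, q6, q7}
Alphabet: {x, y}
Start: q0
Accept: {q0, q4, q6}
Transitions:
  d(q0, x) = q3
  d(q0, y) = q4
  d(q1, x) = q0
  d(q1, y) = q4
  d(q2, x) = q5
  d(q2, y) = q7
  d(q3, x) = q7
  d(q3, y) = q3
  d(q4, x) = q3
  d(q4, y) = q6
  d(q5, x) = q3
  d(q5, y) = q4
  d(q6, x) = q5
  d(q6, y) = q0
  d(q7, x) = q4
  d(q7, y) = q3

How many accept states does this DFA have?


Accept states listed: {q0, q4, q6}
Counting: q0(1) q4(2) q6(3)

3


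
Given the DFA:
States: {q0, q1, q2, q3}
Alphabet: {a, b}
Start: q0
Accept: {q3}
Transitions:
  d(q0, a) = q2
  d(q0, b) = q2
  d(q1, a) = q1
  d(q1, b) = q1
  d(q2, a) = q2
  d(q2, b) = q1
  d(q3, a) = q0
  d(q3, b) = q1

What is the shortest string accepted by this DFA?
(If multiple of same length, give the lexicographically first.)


BFS by string length (lex-first path to each state shown):
  len 0: q0<-""
  len 1: q2<-"a"
  len 2: q1<-"ab", q2<-"aa"
  len 3: q1<-"aab", q2<-"aaa"
  len 4: q1<-"aaab", q2<-"aaaa"
  len 5: q1<-"aaaab", q2<-"aaaaa"
  len 6: q1<-"aaaaab", q2<-"aaaaaa"
  len 7: q1<-"aaaaaab", q2<-"aaaaaaa"
  len 8: q1<-"aaaaaaab", q2<-"aaaaaaaa"

No string accepted (empty language)


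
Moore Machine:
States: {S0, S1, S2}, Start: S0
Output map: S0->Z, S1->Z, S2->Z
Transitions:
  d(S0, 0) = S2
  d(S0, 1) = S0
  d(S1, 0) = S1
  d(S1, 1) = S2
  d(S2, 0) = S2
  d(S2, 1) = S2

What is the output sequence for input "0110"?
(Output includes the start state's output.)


Start: S0 (output Z)
  --0--> S2 (output Z)
  --1--> S2 (output Z)
  --1--> S2 (output Z)
  --0--> S2 (output Z)

"ZZZZZ"


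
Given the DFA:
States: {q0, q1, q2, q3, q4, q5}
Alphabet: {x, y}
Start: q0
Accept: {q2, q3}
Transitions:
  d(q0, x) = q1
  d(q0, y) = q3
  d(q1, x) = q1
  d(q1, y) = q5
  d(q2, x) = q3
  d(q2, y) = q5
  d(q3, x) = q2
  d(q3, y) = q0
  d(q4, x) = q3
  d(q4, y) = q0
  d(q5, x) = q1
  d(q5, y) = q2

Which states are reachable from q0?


BFS from q0:
  layer 0: {q0}
  layer 1: {q1, q3}
  layer 2: {q2, q5}

{q0, q1, q2, q3, q5}


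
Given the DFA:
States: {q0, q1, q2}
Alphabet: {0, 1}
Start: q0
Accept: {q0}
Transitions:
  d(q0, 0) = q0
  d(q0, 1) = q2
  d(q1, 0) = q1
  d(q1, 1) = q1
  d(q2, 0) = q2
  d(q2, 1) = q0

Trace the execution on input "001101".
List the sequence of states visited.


Input: 001101
d(q0, 0) = q0
d(q0, 0) = q0
d(q0, 1) = q2
d(q2, 1) = q0
d(q0, 0) = q0
d(q0, 1) = q2


q0 -> q0 -> q0 -> q2 -> q0 -> q0 -> q2


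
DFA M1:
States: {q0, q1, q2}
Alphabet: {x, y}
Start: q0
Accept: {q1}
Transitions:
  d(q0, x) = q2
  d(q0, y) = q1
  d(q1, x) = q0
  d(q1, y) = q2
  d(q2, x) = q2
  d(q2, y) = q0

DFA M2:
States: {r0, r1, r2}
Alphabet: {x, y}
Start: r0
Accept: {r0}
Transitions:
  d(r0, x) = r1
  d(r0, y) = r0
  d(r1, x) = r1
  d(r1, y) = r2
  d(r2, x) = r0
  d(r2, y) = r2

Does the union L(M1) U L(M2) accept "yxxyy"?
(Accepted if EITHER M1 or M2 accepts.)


M1: final=q1 accepted=True
M2: final=r2 accepted=False

Yes, union accepts


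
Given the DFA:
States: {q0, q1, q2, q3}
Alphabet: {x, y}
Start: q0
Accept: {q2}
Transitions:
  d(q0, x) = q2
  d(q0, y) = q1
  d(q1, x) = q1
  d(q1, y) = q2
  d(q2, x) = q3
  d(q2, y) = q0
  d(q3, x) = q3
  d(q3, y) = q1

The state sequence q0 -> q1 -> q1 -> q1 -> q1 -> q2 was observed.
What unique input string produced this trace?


Trace back each transition to find the symbol:
  q0 --[y]--> q1
  q1 --[x]--> q1
  q1 --[x]--> q1
  q1 --[x]--> q1
  q1 --[y]--> q2

"yxxxy"


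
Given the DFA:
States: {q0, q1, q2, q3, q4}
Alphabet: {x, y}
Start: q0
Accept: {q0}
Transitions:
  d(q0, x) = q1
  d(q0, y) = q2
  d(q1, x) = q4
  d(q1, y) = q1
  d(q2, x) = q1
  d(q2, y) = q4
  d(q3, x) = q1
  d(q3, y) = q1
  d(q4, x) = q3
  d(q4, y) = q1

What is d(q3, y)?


Looking up transition d(q3, y)

q1


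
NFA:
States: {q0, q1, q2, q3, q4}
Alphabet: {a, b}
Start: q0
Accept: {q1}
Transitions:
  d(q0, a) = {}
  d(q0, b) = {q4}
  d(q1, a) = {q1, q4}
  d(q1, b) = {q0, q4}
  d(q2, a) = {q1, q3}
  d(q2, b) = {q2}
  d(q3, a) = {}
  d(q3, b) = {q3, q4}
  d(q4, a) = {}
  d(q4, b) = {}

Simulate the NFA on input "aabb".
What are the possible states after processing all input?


Start: {q0}
  --a--> {}
  --a--> {}
  --b--> {}
  --b--> {}

{} (empty set, no valid transitions)


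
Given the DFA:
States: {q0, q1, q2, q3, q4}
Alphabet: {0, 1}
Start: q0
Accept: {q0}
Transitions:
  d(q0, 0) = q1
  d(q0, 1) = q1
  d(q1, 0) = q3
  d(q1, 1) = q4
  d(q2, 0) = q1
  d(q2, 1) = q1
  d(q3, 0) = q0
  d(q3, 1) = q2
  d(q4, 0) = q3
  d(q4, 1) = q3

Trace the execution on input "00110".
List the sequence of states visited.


Input: 00110
d(q0, 0) = q1
d(q1, 0) = q3
d(q3, 1) = q2
d(q2, 1) = q1
d(q1, 0) = q3


q0 -> q1 -> q3 -> q2 -> q1 -> q3


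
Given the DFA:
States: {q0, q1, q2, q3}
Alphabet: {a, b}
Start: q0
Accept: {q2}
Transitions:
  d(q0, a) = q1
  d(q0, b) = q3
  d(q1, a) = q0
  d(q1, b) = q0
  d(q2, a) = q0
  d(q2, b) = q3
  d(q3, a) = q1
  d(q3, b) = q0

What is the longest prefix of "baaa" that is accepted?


Run the DFA, marking each prefix where the state is accepting:
  "" -> q0 [reject]
  "b" -> q3 [reject]
  "ba" -> q1 [reject]
  "baa" -> q0 [reject]
  "baaa" -> q1 [reject]

No prefix is accepted


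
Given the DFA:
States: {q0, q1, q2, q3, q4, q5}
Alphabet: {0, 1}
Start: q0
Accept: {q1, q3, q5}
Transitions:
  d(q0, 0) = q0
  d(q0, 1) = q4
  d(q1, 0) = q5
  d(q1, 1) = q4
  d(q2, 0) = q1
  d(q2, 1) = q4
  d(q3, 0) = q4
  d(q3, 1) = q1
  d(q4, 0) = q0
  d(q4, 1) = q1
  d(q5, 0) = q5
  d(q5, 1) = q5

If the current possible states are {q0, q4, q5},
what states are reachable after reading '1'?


Apply transition on '1' from each current state:
  d(q0, 1) = q4
  d(q4, 1) = q1
  d(q5, 1) = q5

{q1, q4, q5}


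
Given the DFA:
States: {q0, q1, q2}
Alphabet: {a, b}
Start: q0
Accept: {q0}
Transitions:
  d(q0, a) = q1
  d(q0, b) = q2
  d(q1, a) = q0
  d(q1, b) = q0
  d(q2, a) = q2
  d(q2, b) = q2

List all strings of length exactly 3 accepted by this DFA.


All strings of length 3: 8 total
Accepted: 0

None


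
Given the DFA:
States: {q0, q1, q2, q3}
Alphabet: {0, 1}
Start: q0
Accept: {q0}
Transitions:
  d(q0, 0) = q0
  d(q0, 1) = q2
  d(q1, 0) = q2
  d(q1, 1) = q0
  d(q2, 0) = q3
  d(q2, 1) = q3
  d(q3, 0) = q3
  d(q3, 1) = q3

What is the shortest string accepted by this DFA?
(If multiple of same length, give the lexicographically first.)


BFS by string length (lex-first path to each state shown):
  len 0: q0<-""
Found accept state at length 0.

"" (empty string)


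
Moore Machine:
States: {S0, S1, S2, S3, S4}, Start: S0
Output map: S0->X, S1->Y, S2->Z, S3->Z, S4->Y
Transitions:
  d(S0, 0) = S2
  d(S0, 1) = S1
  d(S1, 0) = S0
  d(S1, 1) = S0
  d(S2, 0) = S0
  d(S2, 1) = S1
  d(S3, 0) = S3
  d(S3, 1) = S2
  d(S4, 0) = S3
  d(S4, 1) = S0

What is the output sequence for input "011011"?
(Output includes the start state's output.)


Start: S0 (output X)
  --0--> S2 (output Z)
  --1--> S1 (output Y)
  --1--> S0 (output X)
  --0--> S2 (output Z)
  --1--> S1 (output Y)
  --1--> S0 (output X)

"XZYXZYX"


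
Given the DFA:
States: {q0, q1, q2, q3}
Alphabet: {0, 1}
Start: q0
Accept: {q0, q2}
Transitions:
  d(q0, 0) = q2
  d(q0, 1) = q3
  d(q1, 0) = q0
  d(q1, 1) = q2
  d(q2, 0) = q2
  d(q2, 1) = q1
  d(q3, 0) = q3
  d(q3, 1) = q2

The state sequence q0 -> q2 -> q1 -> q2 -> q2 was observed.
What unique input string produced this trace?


Trace back each transition to find the symbol:
  q0 --[0]--> q2
  q2 --[1]--> q1
  q1 --[1]--> q2
  q2 --[0]--> q2

"0110"


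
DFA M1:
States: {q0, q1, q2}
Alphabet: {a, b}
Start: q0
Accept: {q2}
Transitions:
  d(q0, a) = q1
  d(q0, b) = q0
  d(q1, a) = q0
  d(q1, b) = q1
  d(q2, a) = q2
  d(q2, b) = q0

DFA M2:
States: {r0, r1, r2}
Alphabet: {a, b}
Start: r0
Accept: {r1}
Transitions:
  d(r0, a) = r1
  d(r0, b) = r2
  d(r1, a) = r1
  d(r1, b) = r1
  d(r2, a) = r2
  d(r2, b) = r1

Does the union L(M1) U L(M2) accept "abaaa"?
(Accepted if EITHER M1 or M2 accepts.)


M1: final=q0 accepted=False
M2: final=r1 accepted=True

Yes, union accepts


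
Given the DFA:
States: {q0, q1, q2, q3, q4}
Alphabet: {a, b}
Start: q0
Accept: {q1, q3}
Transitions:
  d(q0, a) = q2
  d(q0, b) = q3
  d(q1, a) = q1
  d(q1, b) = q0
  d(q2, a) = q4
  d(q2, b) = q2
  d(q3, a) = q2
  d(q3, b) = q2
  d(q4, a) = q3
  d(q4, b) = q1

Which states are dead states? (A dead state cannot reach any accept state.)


Forward reachability from each state:
  q0 -> reaches accept state q1 (live)
  q1 -> reaches accept state q1 (live)
  q2 -> reaches accept state q1 (live)
  q3 -> reaches accept state q1 (live)
  q4 -> reaches accept state q1 (live)

None (all states can reach an accept state)
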